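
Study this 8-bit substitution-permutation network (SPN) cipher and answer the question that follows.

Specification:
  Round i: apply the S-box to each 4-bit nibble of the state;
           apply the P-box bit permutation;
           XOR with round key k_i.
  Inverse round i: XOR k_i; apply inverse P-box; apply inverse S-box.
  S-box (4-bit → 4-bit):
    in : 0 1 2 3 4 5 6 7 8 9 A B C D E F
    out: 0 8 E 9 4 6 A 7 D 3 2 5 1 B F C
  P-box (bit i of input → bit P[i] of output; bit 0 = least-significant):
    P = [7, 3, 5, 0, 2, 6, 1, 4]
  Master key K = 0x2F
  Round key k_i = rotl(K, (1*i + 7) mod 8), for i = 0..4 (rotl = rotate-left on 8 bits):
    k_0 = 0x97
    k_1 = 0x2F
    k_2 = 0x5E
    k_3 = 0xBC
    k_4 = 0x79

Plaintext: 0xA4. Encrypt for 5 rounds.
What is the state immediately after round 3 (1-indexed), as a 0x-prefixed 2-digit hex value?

0x32

s_0 = plaintext = 0xA4
s_1 = Round(s_0, k_0) = 0xF7
s_2 = Round(s_1, k_1) = 0x95
s_3 = Round(s_2, k_2) = 0x32
s_4 = Round(s_3, k_3) = 0x81
s_5 = Round(s_4, k_4) = 0x6E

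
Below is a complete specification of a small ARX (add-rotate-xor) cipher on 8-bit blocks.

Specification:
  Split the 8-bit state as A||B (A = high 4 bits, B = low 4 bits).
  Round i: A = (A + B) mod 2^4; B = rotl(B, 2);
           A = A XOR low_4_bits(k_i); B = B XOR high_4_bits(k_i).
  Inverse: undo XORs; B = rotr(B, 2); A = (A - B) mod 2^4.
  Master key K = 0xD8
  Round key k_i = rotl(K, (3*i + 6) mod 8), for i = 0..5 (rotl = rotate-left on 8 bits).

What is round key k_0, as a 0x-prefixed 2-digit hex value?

K = 0xD8
k_0 = rotl(K, (3*0+6) mod 8) = rotl(K, 6) = 0x36

0x36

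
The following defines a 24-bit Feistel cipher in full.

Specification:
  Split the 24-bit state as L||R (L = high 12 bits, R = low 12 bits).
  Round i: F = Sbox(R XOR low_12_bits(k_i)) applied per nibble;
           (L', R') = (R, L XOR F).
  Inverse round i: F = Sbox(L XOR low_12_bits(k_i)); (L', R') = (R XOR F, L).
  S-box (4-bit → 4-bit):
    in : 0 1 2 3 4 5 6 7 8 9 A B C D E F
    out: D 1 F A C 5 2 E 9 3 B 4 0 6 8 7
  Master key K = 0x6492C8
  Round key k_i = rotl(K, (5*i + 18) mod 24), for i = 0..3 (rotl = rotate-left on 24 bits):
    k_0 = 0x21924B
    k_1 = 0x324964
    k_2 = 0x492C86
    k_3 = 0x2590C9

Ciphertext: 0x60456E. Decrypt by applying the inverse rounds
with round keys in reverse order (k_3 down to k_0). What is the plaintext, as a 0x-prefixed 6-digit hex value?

s_0 = ciphertext = 0x60456E
s_1 = InvRound(s_0, k_3) = 0x768604
s_2 = InvRound(s_1, k_2) = 0x28C768
s_3 = InvRound(s_2, k_1) = 0x3E128C
s_4 = InvRound(s_3, k_0) = 0x3373E1

0x3373E1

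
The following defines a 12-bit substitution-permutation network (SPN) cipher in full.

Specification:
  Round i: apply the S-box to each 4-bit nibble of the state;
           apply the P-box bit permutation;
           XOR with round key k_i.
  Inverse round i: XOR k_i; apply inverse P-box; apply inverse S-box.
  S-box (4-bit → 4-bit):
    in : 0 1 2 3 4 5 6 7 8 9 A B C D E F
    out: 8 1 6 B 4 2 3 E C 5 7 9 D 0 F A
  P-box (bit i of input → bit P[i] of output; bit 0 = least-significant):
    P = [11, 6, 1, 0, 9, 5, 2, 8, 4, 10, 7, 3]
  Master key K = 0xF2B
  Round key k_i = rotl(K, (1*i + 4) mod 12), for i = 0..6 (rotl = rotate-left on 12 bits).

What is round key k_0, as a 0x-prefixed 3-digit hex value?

0x2BF

K = 0xF2B
k_0 = rotl(K, (1*0+4) mod 12) = rotl(K, 4) = 0x2BF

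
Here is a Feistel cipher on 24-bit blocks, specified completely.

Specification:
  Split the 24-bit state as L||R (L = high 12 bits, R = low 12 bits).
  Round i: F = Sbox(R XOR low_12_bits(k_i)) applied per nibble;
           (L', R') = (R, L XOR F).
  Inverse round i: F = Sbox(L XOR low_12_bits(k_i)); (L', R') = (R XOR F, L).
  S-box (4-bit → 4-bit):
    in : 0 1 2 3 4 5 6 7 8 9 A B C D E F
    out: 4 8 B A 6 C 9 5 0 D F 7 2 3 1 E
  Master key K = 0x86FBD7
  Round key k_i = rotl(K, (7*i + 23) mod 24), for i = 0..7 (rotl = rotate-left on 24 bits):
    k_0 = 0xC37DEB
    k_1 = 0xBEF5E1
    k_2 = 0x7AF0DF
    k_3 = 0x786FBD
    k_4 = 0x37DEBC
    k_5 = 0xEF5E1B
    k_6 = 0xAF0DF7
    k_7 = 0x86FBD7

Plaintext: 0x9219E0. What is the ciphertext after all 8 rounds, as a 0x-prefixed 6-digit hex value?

s_0 = plaintext = 0x9219E0
s_1 = Round(s_0, k_0) = 0x9E0F66
s_2 = Round(s_1, k_1) = 0xF666E5
s_3 = Round(s_2, k_2) = 0x6E56C9
s_4 = Round(s_3, k_3) = 0x6C9BB3
s_5 = Round(s_4, k_4) = 0xBB3A87
s_6 = Round(s_5, k_5) = 0xA87D61
s_7 = Round(s_6, k_6) = 0xD61E5E
s_8 = Round(s_7, k_7) = 0xE5E16C

0xE5E16C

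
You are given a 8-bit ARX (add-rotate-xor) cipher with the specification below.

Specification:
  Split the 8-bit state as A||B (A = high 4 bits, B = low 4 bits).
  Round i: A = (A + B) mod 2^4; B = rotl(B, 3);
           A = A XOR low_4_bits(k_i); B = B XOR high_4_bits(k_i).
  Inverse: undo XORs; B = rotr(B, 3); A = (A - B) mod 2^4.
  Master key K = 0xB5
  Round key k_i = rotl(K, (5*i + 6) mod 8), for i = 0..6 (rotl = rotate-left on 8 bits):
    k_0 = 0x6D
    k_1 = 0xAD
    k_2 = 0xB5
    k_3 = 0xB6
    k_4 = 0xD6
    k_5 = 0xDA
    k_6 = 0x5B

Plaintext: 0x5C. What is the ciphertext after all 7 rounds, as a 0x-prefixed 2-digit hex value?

0xA5

s_0 = plaintext = 0x5C
s_1 = Round(s_0, k_0) = 0xC0
s_2 = Round(s_1, k_1) = 0x1A
s_3 = Round(s_2, k_2) = 0xEE
s_4 = Round(s_3, k_3) = 0xAC
s_5 = Round(s_4, k_4) = 0x0B
s_6 = Round(s_5, k_5) = 0x10
s_7 = Round(s_6, k_6) = 0xA5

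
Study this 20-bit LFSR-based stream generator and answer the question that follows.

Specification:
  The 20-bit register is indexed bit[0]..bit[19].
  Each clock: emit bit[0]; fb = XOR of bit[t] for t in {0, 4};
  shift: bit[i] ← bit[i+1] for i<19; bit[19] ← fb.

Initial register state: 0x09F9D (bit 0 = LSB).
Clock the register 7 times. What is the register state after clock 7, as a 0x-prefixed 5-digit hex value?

reg_0 = 0x09F9D
clock 1: out=1, reg = 0x04FCE
clock 2: out=0, reg = 0x027E7
clock 3: out=1, reg = 0x813F3
clock 4: out=1, reg = 0x409F9
clock 5: out=1, reg = 0x204FC
clock 6: out=0, reg = 0x9027E
clock 7: out=0, reg = 0xC813F

0xC813F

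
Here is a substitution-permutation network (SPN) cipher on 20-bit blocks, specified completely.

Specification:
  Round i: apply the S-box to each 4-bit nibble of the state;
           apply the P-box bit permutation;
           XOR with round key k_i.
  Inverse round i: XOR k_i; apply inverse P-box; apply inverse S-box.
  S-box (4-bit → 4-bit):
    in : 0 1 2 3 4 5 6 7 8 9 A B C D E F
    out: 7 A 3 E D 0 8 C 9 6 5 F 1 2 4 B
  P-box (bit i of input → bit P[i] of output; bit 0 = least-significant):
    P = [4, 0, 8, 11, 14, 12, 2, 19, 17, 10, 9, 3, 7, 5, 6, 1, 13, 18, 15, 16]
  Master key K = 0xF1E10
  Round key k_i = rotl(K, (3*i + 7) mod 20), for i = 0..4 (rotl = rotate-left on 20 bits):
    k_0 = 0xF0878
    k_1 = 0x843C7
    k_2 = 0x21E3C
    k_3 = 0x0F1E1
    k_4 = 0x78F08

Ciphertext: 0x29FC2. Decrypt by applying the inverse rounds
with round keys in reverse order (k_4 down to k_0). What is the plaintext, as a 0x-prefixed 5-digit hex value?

0x72013

s_0 = ciphertext = 0x29FC2
s_1 = InvRound(s_0, k_4) = 0x146D5
s_2 = InvRound(s_1, k_3) = 0x4D99A
s_3 = InvRound(s_2, k_2) = 0x9F0AE
s_4 = InvRound(s_3, k_1) = 0x497D9
s_5 = InvRound(s_4, k_0) = 0x72013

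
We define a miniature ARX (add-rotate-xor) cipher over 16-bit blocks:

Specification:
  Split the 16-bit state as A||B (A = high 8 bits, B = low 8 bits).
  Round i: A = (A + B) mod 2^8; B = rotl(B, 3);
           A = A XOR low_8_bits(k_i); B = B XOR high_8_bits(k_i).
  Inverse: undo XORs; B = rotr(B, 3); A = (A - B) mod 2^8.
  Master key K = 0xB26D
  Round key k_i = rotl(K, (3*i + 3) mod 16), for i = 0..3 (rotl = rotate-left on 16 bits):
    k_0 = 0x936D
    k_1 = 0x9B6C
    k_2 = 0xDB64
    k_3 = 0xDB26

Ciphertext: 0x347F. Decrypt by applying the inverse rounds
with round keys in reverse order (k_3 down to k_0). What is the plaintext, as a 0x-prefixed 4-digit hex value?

s_0 = ciphertext = 0x347F
s_1 = InvRound(s_0, k_3) = 0x7E94
s_2 = InvRound(s_1, k_2) = 0x31E9
s_3 = InvRound(s_2, k_1) = 0x0F4E
s_4 = InvRound(s_3, k_0) = 0xA7BB

0xA7BB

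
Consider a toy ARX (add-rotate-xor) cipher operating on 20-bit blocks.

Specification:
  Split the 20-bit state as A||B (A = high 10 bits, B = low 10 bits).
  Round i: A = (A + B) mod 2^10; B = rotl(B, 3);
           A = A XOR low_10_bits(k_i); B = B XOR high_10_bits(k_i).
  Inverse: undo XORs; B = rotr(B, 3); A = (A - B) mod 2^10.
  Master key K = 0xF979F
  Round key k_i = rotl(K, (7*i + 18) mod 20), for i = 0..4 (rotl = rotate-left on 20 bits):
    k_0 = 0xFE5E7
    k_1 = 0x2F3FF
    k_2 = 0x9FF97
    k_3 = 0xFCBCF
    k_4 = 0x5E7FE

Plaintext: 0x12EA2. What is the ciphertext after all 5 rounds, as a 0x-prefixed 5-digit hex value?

0x28EE5

s_0 = plaintext = 0x12EA2
s_1 = Round(s_0, k_0) = 0xC2AEC
s_2 = Round(s_1, k_1) = 0x827D9
s_3 = Round(s_2, k_2) = 0x9D4B0
s_4 = Round(s_3, k_3) = 0x3AA73
s_5 = Round(s_4, k_4) = 0x28EE5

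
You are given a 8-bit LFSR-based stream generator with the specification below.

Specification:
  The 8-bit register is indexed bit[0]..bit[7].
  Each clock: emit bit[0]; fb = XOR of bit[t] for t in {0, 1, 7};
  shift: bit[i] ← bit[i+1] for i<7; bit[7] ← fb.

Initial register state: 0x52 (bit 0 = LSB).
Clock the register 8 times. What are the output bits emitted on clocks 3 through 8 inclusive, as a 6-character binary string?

001010

reg_0 = 0x52
clock 1: out=0, reg = 0xA9
clock 2: out=1, reg = 0x54
clock 3: out=0, reg = 0x2A
clock 4: out=0, reg = 0x95
clock 5: out=1, reg = 0x4A
clock 6: out=0, reg = 0xA5
clock 7: out=1, reg = 0x52
clock 8: out=0, reg = 0xA9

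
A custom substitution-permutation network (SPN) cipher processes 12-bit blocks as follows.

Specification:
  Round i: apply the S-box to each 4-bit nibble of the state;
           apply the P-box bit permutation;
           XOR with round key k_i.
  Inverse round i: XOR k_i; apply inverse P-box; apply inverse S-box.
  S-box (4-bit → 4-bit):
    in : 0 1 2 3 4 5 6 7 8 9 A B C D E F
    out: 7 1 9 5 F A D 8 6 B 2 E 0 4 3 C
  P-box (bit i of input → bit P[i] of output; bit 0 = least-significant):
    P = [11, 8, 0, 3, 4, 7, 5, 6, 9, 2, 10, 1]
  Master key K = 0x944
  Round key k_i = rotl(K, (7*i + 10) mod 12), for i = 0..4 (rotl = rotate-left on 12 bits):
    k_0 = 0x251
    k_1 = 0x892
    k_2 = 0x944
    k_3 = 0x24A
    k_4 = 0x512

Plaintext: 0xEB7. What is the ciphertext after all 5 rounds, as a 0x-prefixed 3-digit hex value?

s_0 = plaintext = 0xEB7
s_1 = Round(s_0, k_0) = 0x0BD
s_2 = Round(s_1, k_1) = 0xE77
s_3 = Round(s_2, k_2) = 0xB08
s_4 = Round(s_3, k_3) = 0x7FD
s_5 = Round(s_4, k_4) = 0x571

0x571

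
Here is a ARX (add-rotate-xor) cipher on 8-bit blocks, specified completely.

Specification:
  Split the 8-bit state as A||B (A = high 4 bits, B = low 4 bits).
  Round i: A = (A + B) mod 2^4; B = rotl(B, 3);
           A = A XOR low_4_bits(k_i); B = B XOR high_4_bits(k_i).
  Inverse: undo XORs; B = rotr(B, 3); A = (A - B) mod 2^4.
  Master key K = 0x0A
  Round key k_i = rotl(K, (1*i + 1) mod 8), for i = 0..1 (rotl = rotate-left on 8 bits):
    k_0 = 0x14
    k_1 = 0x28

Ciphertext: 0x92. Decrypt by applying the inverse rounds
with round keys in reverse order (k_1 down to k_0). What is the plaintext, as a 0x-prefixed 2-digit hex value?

0x32

s_0 = ciphertext = 0x92
s_1 = InvRound(s_0, k_1) = 0x10
s_2 = InvRound(s_1, k_0) = 0x32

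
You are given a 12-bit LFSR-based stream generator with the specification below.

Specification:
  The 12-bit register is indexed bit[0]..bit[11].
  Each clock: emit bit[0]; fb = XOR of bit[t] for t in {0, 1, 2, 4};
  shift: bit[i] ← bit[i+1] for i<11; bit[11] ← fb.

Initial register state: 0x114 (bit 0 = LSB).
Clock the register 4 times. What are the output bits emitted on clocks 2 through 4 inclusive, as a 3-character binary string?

reg_0 = 0x114
clock 1: out=0, reg = 0x08A
clock 2: out=0, reg = 0x845
clock 3: out=1, reg = 0x422
clock 4: out=0, reg = 0xA11

010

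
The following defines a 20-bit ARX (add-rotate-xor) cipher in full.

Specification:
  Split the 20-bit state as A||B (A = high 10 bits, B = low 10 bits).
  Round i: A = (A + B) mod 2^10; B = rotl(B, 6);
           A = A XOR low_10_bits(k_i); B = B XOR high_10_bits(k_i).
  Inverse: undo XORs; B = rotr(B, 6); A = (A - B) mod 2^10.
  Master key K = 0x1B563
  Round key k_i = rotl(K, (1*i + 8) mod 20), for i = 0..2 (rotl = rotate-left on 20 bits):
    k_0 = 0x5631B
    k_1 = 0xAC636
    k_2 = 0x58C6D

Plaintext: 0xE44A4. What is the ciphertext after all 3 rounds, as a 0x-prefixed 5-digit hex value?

0xE1C40

s_0 = plaintext = 0xE44A4
s_1 = Round(s_0, k_0) = 0xCB852
s_2 = Round(s_1, k_1) = 0x6DA34
s_3 = Round(s_2, k_2) = 0xE1C40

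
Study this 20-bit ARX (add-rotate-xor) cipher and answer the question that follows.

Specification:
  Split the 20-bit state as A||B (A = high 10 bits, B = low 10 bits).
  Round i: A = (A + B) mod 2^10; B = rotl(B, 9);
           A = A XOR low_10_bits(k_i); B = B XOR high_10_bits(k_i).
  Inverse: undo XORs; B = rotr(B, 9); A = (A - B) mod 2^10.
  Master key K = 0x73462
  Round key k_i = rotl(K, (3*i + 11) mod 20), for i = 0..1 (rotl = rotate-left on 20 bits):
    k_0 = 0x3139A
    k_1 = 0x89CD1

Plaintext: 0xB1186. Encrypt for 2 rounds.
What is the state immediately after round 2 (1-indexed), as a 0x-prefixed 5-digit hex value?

0xC1824

s_0 = plaintext = 0xB1186
s_1 = Round(s_0, k_0) = 0xF4007
s_2 = Round(s_1, k_1) = 0xC1824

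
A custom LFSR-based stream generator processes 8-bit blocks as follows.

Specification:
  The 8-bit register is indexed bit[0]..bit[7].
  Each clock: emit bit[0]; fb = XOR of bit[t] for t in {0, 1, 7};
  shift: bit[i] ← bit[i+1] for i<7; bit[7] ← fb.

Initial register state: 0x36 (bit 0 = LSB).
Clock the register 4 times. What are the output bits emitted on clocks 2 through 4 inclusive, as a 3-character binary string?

reg_0 = 0x36
clock 1: out=0, reg = 0x9B
clock 2: out=1, reg = 0xCD
clock 3: out=1, reg = 0x66
clock 4: out=0, reg = 0xB3

110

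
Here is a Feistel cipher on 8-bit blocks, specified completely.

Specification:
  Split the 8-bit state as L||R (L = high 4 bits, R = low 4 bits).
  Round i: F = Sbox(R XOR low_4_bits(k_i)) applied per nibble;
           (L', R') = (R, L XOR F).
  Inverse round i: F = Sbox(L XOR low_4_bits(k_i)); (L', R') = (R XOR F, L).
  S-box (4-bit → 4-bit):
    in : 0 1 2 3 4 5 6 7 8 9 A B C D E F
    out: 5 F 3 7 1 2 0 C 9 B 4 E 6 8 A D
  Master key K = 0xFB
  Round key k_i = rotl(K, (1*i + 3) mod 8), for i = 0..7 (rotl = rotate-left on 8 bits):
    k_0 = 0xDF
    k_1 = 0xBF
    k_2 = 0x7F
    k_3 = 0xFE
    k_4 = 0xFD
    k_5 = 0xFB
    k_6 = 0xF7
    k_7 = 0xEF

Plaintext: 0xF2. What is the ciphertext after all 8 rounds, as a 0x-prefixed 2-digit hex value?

s_0 = plaintext = 0xF2
s_1 = Round(s_0, k_0) = 0x27
s_2 = Round(s_1, k_1) = 0x7B
s_3 = Round(s_2, k_2) = 0xB6
s_4 = Round(s_3, k_3) = 0x62
s_5 = Round(s_4, k_4) = 0x2B
s_6 = Round(s_5, k_5) = 0xB7
s_7 = Round(s_6, k_6) = 0x7E
s_8 = Round(s_7, k_7) = 0xE8

0xE8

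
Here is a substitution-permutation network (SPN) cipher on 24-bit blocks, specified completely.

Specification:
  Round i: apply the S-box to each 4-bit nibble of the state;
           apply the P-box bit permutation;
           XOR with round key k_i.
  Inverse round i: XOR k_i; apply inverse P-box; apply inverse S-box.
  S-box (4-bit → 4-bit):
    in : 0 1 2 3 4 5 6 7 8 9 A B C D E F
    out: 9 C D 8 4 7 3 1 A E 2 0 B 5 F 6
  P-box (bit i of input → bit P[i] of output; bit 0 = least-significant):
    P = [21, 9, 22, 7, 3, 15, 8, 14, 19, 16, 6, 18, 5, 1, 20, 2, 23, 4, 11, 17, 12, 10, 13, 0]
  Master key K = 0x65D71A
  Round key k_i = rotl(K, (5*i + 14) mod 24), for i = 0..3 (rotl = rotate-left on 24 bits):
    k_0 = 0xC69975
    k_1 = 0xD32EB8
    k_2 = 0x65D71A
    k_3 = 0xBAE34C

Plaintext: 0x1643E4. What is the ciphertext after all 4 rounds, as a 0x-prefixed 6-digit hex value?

s_0 = plaintext = 0x1643E4
s_1 = Round(s_0, k_0) = 0x12786C
s_2 = Round(s_1, k_1) = 0x748411
s_3 = Round(s_2, k_2) = 0x258EDC
s_4 = Round(s_3, k_3) = 0x17D893

0x17D893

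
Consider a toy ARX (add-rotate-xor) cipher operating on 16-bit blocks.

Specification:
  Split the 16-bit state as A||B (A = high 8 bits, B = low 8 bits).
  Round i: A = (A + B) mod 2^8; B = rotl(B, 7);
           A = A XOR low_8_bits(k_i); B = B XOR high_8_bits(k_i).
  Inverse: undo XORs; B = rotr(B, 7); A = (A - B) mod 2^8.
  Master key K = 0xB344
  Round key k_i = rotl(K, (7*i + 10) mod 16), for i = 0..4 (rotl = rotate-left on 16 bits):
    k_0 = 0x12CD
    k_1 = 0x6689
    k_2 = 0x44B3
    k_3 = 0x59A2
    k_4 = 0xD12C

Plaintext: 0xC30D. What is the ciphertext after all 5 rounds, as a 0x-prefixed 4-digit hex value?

0xD7E9

s_0 = plaintext = 0xC30D
s_1 = Round(s_0, k_0) = 0x1D94
s_2 = Round(s_1, k_1) = 0x382C
s_3 = Round(s_2, k_2) = 0xD752
s_4 = Round(s_3, k_3) = 0x8B70
s_5 = Round(s_4, k_4) = 0xD7E9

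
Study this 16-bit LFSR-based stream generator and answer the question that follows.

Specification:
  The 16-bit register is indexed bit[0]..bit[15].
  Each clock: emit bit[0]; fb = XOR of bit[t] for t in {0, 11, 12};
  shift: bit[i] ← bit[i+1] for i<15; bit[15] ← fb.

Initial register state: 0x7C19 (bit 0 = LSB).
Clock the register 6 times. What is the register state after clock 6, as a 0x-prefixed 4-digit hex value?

reg_0 = 0x7C19
clock 1: out=1, reg = 0xBE0C
clock 2: out=0, reg = 0x5F06
clock 3: out=0, reg = 0x2F83
clock 4: out=1, reg = 0x17C1
clock 5: out=1, reg = 0x0BE0
clock 6: out=0, reg = 0x85F0

0x85F0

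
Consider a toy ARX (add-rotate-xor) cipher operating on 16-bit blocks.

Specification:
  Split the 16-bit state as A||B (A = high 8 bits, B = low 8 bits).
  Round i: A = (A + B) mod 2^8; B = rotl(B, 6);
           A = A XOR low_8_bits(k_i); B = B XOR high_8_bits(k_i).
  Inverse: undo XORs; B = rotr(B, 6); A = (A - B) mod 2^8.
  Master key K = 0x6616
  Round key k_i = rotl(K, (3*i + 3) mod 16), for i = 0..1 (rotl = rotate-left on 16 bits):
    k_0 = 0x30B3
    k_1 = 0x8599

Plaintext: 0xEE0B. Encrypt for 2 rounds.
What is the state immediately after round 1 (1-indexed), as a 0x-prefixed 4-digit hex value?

0x4AF2

s_0 = plaintext = 0xEE0B
s_1 = Round(s_0, k_0) = 0x4AF2
s_2 = Round(s_1, k_1) = 0xA539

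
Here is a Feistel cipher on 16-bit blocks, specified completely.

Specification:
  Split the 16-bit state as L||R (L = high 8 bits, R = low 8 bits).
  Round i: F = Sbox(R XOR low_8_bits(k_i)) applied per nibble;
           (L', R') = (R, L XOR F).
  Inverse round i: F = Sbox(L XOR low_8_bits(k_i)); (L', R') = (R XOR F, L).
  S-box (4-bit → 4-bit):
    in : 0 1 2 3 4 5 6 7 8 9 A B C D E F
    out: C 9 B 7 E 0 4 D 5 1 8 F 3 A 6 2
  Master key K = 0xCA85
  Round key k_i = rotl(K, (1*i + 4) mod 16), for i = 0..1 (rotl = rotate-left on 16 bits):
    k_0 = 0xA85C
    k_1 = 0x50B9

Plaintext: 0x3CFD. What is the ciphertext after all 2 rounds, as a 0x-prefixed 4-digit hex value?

0xB53E

s_0 = plaintext = 0x3CFD
s_1 = Round(s_0, k_0) = 0xFDB5
s_2 = Round(s_1, k_1) = 0xB53E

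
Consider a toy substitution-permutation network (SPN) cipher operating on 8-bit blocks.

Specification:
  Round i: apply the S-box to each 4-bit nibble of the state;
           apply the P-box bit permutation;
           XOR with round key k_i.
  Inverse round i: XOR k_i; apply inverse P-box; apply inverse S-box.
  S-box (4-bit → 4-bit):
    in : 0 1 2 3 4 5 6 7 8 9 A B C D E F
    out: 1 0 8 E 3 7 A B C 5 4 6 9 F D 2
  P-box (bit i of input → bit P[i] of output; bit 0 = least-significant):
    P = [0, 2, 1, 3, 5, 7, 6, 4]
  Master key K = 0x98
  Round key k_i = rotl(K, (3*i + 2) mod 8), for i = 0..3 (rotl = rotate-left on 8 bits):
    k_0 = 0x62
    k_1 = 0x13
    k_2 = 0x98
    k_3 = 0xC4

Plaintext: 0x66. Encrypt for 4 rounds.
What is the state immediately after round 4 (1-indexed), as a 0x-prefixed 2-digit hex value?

s_0 = plaintext = 0x66
s_1 = Round(s_0, k_0) = 0xFE
s_2 = Round(s_1, k_1) = 0x98
s_3 = Round(s_2, k_2) = 0xF2
s_4 = Round(s_3, k_3) = 0x4C

0x4C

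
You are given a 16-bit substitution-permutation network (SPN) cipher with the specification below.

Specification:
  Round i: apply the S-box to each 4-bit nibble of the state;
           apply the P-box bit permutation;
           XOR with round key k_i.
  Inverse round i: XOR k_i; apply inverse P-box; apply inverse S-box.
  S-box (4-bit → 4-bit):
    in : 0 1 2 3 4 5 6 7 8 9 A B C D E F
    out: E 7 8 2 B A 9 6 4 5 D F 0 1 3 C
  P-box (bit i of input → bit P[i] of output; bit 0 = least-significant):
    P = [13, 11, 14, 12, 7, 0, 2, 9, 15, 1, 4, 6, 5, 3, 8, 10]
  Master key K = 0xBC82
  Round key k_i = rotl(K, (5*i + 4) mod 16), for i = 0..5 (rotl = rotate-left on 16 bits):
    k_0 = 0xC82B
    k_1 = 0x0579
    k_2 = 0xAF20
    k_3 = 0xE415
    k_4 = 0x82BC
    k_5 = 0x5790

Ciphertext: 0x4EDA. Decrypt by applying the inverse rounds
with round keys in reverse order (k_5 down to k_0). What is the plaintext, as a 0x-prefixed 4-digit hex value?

0x154C

s_0 = ciphertext = 0x4EDA
s_1 = InvRound(s_0, k_5) = 0x75C5
s_2 = InvRound(s_1, k_4) = 0xBA5A
s_3 = InvRound(s_2, k_3) = 0x5500
s_4 = InvRound(s_3, k_2) = 0xDD2B
s_5 = InvRound(s_4, k_1) = 0xCBC0
s_6 = InvRound(s_5, k_0) = 0x154C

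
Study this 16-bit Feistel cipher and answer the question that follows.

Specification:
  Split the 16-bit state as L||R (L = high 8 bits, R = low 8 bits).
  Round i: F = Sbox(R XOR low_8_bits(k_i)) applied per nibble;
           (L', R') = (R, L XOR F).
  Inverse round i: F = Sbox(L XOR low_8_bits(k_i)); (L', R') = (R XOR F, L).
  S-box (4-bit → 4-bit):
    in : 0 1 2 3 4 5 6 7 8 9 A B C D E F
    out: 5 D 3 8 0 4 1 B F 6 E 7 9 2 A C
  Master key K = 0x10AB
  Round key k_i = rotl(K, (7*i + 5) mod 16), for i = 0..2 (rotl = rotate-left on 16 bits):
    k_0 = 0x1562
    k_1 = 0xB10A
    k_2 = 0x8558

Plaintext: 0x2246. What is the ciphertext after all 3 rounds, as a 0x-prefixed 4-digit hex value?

0x998F

s_0 = plaintext = 0x2246
s_1 = Round(s_0, k_0) = 0x4612
s_2 = Round(s_1, k_1) = 0x1299
s_3 = Round(s_2, k_2) = 0x998F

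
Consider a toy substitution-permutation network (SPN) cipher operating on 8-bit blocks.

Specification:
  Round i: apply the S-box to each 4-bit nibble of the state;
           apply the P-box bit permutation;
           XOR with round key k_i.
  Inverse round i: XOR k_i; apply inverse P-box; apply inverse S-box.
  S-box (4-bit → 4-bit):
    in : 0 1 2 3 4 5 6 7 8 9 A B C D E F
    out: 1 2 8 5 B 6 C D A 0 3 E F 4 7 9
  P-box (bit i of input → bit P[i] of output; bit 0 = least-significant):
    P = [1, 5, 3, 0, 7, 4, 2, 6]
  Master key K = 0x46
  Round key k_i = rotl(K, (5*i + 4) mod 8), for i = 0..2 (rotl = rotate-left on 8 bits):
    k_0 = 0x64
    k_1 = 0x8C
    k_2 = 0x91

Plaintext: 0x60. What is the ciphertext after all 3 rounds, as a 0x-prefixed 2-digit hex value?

s_0 = plaintext = 0x60
s_1 = Round(s_0, k_0) = 0x22
s_2 = Round(s_1, k_1) = 0xCD
s_3 = Round(s_2, k_2) = 0x4D

0x4D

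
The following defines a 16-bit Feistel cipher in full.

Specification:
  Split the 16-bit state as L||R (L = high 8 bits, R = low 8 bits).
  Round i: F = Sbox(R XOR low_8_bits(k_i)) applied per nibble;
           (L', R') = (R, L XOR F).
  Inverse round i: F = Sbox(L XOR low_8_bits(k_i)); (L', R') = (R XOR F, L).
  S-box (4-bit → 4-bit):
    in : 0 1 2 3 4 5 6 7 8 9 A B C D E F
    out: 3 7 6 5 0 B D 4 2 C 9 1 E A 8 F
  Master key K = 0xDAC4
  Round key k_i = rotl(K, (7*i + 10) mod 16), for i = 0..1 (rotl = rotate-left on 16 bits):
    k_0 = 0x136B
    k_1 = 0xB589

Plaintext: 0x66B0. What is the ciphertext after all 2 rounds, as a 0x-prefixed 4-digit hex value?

0xC7B8

s_0 = plaintext = 0x66B0
s_1 = Round(s_0, k_0) = 0xB0C7
s_2 = Round(s_1, k_1) = 0xC7B8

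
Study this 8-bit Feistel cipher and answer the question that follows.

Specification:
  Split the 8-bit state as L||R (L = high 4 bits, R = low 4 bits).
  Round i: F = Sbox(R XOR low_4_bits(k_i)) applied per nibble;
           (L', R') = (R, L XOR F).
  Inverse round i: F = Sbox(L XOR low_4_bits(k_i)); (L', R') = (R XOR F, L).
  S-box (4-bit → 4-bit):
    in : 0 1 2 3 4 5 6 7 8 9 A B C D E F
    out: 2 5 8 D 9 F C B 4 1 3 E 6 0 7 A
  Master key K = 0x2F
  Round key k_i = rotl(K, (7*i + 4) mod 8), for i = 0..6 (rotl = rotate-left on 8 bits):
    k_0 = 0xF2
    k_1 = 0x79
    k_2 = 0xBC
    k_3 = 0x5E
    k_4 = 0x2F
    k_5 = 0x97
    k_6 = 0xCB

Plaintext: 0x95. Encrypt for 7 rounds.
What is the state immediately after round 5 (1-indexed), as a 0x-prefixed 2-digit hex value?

0x03

s_0 = plaintext = 0x95
s_1 = Round(s_0, k_0) = 0x52
s_2 = Round(s_1, k_1) = 0x2B
s_3 = Round(s_2, k_2) = 0xB9
s_4 = Round(s_3, k_3) = 0x90
s_5 = Round(s_4, k_4) = 0x03
s_6 = Round(s_5, k_5) = 0x39
s_7 = Round(s_6, k_6) = 0x9B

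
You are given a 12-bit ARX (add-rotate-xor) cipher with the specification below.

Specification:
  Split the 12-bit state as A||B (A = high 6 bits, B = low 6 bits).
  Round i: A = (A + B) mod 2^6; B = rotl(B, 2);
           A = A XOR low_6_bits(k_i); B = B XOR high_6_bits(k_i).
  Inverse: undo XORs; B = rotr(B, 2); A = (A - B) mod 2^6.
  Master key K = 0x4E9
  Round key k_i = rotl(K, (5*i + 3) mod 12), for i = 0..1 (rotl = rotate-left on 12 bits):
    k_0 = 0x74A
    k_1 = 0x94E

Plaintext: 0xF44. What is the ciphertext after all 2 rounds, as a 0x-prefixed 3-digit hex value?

0x591

s_0 = plaintext = 0xF44
s_1 = Round(s_0, k_0) = 0x2CD
s_2 = Round(s_1, k_1) = 0x591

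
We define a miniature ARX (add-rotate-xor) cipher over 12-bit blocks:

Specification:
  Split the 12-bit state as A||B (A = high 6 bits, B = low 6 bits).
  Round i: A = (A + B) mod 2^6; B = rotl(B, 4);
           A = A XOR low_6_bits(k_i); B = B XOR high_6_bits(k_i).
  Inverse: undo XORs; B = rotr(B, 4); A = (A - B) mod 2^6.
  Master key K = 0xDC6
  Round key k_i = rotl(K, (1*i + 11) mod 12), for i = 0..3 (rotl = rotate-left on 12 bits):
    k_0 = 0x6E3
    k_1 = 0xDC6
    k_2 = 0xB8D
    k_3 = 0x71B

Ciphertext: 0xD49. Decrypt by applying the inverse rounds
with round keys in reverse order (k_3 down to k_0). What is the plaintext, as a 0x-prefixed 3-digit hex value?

0xDAB

s_0 = ciphertext = 0xD49
s_1 = InvRound(s_0, k_3) = 0x655
s_2 = InvRound(s_1, k_2) = 0x96F
s_3 = InvRound(s_2, k_1) = 0x0A1
s_4 = InvRound(s_3, k_0) = 0xDAB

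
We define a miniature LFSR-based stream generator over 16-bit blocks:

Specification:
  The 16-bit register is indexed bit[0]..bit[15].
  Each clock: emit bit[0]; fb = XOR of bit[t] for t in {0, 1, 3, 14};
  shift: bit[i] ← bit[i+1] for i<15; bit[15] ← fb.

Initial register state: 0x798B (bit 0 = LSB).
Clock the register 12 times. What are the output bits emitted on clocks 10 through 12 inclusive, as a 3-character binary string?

001

reg_0 = 0x798B
clock 1: out=1, reg = 0x3CC5
clock 2: out=1, reg = 0x9E62
clock 3: out=0, reg = 0xCF31
clock 4: out=1, reg = 0x6798
clock 5: out=0, reg = 0x33CC
clock 6: out=0, reg = 0x99E6
clock 7: out=0, reg = 0xCCF3
clock 8: out=1, reg = 0xE679
clock 9: out=1, reg = 0xF33C
clock 10: out=0, reg = 0x799E
clock 11: out=0, reg = 0xBCCF
clock 12: out=1, reg = 0xDE67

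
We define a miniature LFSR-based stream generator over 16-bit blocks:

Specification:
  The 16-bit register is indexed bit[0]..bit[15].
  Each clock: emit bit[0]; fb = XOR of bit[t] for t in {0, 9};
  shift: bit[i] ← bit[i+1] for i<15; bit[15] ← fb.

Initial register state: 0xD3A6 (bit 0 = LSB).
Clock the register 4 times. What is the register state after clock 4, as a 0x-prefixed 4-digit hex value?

0xFD3A

reg_0 = 0xD3A6
clock 1: out=0, reg = 0xE9D3
clock 2: out=1, reg = 0xF4E9
clock 3: out=1, reg = 0xFA74
clock 4: out=0, reg = 0xFD3A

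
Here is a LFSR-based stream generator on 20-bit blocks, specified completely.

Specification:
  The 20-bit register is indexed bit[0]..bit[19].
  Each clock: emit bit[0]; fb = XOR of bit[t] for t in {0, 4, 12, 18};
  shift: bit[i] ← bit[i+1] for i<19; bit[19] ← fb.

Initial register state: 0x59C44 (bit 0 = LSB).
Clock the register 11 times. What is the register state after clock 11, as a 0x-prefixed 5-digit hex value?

reg_0 = 0x59C44
clock 1: out=0, reg = 0x2CE22
clock 2: out=0, reg = 0x16711
clock 3: out=1, reg = 0x0B388
clock 4: out=0, reg = 0x859C4
clock 5: out=0, reg = 0xC2CE2
clock 6: out=0, reg = 0xE1671
clock 7: out=1, reg = 0x70B38
clock 8: out=0, reg = 0x3859C
clock 9: out=0, reg = 0x9C2CE
clock 10: out=0, reg = 0x4E167
clock 11: out=1, reg = 0x270B3

0x270B3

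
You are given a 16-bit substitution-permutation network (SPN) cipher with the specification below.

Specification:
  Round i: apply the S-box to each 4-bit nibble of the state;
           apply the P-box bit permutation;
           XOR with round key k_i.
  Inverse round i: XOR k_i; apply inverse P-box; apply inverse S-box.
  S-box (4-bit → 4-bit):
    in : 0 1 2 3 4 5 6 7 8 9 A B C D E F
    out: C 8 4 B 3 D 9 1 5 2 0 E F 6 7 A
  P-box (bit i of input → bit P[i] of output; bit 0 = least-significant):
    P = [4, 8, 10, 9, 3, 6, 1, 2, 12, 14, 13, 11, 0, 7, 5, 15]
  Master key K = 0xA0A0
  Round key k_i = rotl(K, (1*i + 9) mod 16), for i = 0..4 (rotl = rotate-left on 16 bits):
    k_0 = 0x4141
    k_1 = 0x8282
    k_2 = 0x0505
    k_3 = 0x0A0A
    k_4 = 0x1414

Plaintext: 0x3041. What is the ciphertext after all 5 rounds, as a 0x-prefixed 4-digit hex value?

s_0 = plaintext = 0x3041
s_1 = Round(s_0, k_0) = 0xEB88
s_2 = Round(s_1, k_1) = 0xEE39
s_3 = Round(s_2, k_2) = 0x74E8
s_4 = Round(s_3, k_3) = 0x5E51
s_5 = Round(s_4, k_4) = 0xE63B

0xE63B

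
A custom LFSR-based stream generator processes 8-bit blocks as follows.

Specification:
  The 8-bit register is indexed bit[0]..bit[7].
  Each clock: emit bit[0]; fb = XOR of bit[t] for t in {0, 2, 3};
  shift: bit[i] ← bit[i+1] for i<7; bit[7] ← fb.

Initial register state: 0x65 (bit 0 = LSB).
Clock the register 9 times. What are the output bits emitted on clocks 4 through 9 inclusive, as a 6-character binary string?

reg_0 = 0x65
clock 1: out=1, reg = 0x32
clock 2: out=0, reg = 0x19
clock 3: out=1, reg = 0x0C
clock 4: out=0, reg = 0x06
clock 5: out=0, reg = 0x83
clock 6: out=1, reg = 0xC1
clock 7: out=1, reg = 0xE0
clock 8: out=0, reg = 0x70
clock 9: out=0, reg = 0x38

001100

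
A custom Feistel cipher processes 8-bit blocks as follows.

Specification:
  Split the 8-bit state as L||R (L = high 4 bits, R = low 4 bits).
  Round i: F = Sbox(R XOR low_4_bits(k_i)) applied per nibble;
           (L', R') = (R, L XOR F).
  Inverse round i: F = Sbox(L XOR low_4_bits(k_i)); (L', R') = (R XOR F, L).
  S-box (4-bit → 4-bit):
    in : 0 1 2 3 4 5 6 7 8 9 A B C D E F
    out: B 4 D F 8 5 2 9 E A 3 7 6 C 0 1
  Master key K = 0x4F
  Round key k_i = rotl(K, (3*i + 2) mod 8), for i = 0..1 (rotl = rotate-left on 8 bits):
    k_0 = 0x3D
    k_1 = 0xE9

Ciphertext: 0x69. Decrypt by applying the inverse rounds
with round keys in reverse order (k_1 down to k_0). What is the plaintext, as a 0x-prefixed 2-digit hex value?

s_0 = ciphertext = 0x69
s_1 = InvRound(s_0, k_1) = 0x86
s_2 = InvRound(s_1, k_0) = 0x38

0x38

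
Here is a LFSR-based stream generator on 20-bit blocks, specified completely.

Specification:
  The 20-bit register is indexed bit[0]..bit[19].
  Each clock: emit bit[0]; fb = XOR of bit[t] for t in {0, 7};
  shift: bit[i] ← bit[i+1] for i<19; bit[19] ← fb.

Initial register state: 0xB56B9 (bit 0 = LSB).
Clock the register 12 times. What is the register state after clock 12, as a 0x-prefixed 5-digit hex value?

reg_0 = 0xB56B9
clock 1: out=1, reg = 0x5AB5C
clock 2: out=0, reg = 0x2D5AE
clock 3: out=0, reg = 0x96AD7
clock 4: out=1, reg = 0x4B56B
clock 5: out=1, reg = 0xA5AB5
clock 6: out=1, reg = 0x52D5A
clock 7: out=0, reg = 0x296AD
clock 8: out=1, reg = 0x14B56
clock 9: out=0, reg = 0x0A5AB
clock 10: out=1, reg = 0x052D5
clock 11: out=1, reg = 0x0296A
clock 12: out=0, reg = 0x014B5

0x014B5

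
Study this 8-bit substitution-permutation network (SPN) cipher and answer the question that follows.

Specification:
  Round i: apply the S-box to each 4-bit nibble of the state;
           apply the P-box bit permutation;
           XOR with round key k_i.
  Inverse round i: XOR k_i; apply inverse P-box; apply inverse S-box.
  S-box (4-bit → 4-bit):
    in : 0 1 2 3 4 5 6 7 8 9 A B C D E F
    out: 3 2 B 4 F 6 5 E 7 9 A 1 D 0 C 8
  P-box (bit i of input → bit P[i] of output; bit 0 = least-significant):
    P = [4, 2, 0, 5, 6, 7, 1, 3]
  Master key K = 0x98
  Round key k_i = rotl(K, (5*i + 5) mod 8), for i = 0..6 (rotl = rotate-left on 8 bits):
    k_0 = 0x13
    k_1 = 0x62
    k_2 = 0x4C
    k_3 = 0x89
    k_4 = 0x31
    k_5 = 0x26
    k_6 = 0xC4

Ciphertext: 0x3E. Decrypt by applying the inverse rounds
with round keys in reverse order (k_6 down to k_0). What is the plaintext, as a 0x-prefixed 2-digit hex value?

s_0 = ciphertext = 0x3E
s_1 = InvRound(s_0, k_6) = 0x49
s_2 = InvRound(s_1, k_5) = 0xC7
s_3 = InvRound(s_2, k_4) = 0x82
s_4 = InvRound(s_3, k_3) = 0xE3
s_5 = InvRound(s_4, k_2) = 0x77
s_6 = InvRound(s_5, k_1) = 0xD8
s_7 = InvRound(s_6, k_0) = 0x43

0x43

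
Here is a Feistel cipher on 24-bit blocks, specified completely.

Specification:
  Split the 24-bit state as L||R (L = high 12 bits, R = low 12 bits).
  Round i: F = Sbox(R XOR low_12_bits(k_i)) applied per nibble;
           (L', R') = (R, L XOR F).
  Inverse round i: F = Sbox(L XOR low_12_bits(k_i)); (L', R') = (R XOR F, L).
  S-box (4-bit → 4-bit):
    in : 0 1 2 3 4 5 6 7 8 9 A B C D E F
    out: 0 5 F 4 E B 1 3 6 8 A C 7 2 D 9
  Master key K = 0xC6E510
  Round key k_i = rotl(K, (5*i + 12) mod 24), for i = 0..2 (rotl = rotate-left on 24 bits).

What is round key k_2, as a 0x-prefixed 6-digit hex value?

K = 0xC6E510
k_0 = rotl(K, (5*0+12) mod 24) = rotl(K, 12) = 0x510C6E
k_1 = rotl(K, (5*1+12) mod 24) = rotl(K, 17) = 0x218DCA
k_2 = rotl(K, (5*2+12) mod 24) = rotl(K, 22) = 0x31B944

0x31B944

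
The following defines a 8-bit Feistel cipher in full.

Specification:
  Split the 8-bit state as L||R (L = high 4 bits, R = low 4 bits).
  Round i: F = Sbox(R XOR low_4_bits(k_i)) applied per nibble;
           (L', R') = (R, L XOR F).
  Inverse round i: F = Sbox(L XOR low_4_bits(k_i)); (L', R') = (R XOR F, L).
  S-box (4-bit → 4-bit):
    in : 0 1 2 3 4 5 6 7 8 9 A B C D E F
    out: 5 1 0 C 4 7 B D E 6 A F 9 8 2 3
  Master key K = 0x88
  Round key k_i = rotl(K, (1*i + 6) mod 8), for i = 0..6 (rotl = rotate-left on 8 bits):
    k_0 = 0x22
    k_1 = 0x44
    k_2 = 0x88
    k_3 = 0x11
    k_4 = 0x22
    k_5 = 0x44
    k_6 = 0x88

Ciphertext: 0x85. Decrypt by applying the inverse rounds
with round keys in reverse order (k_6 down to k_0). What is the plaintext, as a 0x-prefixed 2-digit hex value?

0x5E

s_0 = ciphertext = 0x85
s_1 = InvRound(s_0, k_6) = 0x08
s_2 = InvRound(s_1, k_5) = 0xC0
s_3 = InvRound(s_2, k_4) = 0x2C
s_4 = InvRound(s_3, k_3) = 0x02
s_5 = InvRound(s_4, k_2) = 0xC0
s_6 = InvRound(s_5, k_1) = 0xEC
s_7 = InvRound(s_6, k_0) = 0x5E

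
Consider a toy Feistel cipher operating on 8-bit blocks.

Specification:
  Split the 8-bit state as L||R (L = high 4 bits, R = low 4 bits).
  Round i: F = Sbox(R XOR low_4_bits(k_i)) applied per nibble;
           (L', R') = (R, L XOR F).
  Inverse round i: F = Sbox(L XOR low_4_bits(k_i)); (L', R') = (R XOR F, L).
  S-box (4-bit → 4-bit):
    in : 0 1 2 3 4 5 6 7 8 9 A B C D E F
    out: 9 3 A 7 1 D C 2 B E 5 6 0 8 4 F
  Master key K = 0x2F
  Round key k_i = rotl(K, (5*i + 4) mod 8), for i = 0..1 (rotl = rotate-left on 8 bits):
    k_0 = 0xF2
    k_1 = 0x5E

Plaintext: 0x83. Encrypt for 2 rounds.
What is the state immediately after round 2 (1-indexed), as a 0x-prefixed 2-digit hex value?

0xBE

s_0 = plaintext = 0x83
s_1 = Round(s_0, k_0) = 0x3B
s_2 = Round(s_1, k_1) = 0xBE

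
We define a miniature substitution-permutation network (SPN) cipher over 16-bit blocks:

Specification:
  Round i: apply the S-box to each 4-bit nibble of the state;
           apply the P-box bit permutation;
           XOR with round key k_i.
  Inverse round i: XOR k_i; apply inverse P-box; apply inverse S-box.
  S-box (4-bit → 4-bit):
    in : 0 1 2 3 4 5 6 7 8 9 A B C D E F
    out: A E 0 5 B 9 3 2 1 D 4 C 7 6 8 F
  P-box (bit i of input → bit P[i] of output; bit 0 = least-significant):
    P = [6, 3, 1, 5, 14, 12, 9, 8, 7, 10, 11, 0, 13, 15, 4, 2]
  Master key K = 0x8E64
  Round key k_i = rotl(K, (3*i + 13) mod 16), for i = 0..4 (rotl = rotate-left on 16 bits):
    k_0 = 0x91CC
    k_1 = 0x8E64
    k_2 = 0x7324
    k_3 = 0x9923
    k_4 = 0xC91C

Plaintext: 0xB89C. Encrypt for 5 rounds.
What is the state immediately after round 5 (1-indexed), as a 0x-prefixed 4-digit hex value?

0x4CC5

s_0 = plaintext = 0xB89C
s_1 = Round(s_0, k_0) = 0xD212
s_2 = Round(s_1, k_1) = 0x1D74
s_3 = Round(s_2, k_2) = 0xEF58
s_4 = Round(s_3, k_3) = 0xD4E6
s_5 = Round(s_4, k_4) = 0x4CC5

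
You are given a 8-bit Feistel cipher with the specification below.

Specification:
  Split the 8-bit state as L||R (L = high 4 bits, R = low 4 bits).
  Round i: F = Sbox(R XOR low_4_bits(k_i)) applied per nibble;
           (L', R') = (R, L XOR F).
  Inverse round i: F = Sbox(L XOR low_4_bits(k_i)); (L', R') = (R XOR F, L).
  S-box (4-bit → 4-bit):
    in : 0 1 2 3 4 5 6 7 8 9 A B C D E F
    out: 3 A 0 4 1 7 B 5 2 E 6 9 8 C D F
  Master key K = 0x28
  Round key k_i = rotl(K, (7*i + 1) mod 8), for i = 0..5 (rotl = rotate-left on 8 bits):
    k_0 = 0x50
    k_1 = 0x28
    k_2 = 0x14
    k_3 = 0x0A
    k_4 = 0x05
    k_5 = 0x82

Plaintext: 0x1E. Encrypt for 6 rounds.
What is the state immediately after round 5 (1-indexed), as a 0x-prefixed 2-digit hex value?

s_0 = plaintext = 0x1E
s_1 = Round(s_0, k_0) = 0xEC
s_2 = Round(s_1, k_1) = 0xCF
s_3 = Round(s_2, k_2) = 0xF5
s_4 = Round(s_3, k_3) = 0x50
s_5 = Round(s_4, k_4) = 0x02
s_6 = Round(s_5, k_5) = 0x23

0x02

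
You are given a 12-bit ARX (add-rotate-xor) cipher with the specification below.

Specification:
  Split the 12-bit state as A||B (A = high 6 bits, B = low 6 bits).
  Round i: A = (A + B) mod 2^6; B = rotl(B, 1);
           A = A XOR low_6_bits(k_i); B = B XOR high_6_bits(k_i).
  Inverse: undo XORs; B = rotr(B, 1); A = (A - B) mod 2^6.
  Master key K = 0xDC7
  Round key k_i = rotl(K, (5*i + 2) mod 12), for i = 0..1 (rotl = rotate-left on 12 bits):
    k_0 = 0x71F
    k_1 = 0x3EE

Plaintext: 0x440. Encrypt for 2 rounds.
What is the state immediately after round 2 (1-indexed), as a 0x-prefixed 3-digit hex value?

s_0 = plaintext = 0x440
s_1 = Round(s_0, k_0) = 0x39C
s_2 = Round(s_1, k_1) = 0x137

0x137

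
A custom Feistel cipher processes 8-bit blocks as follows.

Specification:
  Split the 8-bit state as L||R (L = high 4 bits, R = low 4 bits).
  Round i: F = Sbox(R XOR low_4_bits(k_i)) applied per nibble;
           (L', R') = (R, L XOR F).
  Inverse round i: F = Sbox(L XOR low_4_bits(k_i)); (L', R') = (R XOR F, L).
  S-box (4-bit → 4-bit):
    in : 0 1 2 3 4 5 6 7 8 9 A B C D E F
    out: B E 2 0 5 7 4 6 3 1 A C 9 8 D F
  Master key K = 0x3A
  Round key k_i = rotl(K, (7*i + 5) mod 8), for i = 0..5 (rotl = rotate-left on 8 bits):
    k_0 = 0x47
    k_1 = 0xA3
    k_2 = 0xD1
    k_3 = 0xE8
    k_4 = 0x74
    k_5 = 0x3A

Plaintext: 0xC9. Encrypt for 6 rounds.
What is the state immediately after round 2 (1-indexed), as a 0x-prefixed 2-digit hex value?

0x1B

s_0 = plaintext = 0xC9
s_1 = Round(s_0, k_0) = 0x91
s_2 = Round(s_1, k_1) = 0x1B
s_3 = Round(s_2, k_2) = 0xBB
s_4 = Round(s_3, k_3) = 0xBB
s_5 = Round(s_4, k_4) = 0xB4
s_6 = Round(s_5, k_5) = 0x46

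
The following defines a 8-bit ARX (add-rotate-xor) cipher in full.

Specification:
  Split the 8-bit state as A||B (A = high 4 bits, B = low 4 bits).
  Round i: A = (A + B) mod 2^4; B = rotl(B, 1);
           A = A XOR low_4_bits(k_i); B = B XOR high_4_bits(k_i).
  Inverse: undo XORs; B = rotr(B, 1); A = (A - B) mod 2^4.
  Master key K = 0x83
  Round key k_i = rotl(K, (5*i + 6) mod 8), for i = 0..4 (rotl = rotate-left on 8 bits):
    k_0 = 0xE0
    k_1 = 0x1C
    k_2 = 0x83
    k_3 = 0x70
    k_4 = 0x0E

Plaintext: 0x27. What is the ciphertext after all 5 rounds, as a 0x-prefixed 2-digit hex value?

s_0 = plaintext = 0x27
s_1 = Round(s_0, k_0) = 0x90
s_2 = Round(s_1, k_1) = 0x51
s_3 = Round(s_2, k_2) = 0x5A
s_4 = Round(s_3, k_3) = 0xF2
s_5 = Round(s_4, k_4) = 0xF4

0xF4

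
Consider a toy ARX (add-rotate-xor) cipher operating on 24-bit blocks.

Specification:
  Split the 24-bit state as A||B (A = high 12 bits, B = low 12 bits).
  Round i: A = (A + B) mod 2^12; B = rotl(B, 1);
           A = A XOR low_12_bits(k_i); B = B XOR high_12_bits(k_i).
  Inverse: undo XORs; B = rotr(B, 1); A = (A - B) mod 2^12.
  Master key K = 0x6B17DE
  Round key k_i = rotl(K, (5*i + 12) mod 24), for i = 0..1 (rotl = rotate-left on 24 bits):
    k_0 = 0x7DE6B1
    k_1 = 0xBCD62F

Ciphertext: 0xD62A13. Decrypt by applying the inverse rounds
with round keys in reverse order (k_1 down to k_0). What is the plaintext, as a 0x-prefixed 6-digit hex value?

0x157B98

s_0 = ciphertext = 0xD62A13
s_1 = InvRound(s_0, k_1) = 0xA5E0EF
s_2 = InvRound(s_1, k_0) = 0x157B98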